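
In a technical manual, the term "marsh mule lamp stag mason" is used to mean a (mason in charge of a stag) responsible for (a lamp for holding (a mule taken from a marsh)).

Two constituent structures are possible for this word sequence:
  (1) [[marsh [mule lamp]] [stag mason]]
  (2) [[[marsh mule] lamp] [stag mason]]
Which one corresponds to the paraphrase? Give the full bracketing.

The paraphrase's head is the "mason" part ("stag mason"); its modifier is "marsh mule lamp".
That top-level split, carried through the inner groups, gives [[[marsh mule] lamp] [stag mason]].

[[[marsh mule] lamp] [stag mason]]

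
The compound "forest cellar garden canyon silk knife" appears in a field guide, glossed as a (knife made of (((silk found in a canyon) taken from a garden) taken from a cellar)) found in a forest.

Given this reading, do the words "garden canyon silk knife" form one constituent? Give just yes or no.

The top-level split is [forest] [cellar garden canyon silk knife]; the full structure is [forest [[cellar [garden [canyon silk]]] knife]].
"garden canyon silk knife" straddles a constituent boundary, so it is not a single unit.

no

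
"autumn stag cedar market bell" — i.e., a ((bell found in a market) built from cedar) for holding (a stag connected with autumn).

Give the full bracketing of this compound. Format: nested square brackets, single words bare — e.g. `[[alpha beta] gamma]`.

[[autumn stag] [cedar [market bell]]]

Overall it is a kind of bell (specifically "cedar market bell"); the modifier is "autumn stag".
"autumn stag" → head "stag", modifier "autumn".
"cedar market bell" → head "bell" (specifically "market bell"), modifier "cedar".
"market bell" → head "bell", modifier "market".
Putting it together: [[autumn stag] [cedar [market bell]]].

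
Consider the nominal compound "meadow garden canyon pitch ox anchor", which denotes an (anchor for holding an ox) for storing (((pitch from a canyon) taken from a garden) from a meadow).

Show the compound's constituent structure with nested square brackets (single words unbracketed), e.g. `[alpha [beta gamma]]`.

[[meadow [garden [canyon pitch]]] [ox anchor]]

Whole compound: head "anchor" (specifically "ox anchor"), modifier "meadow garden canyon pitch".
Inside "meadow garden canyon pitch": head "pitch" (specifically "garden canyon pitch"), modifier "meadow".
Inside "garden canyon pitch": head "pitch" (specifically "canyon pitch"), modifier "garden".
Inside "canyon pitch": head "pitch", modifier "canyon".
Inside "ox anchor": head "anchor", modifier "ox".
So the structure is [[meadow [garden [canyon pitch]]] [ox anchor]].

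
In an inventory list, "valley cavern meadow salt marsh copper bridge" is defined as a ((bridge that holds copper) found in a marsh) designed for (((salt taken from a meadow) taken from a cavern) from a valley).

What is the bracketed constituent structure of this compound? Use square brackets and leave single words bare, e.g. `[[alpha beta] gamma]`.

The outermost head in the paraphrase is "bridge" (specifically "marsh copper bridge"), modified by "valley cavern meadow salt".
"valley cavern meadow salt" → head "salt" (specifically "cavern meadow salt"), modifier "valley".
"cavern meadow salt" → head "salt" (specifically "meadow salt"), modifier "cavern".
"meadow salt" → head "salt", modifier "meadow".
"marsh copper bridge" → head "bridge" (specifically "copper bridge"), modifier "marsh".
"copper bridge" → head "bridge", modifier "copper".
Putting it together: [[valley [cavern [meadow salt]]] [marsh [copper bridge]]].

[[valley [cavern [meadow salt]]] [marsh [copper bridge]]]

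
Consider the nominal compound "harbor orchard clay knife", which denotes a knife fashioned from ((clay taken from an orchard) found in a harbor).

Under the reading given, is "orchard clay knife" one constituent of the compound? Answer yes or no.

no

The top-level split is [harbor orchard clay] [knife]; the full structure is [[harbor [orchard clay]] knife].
"orchard clay knife" straddles a constituent boundary, so it is not a single unit.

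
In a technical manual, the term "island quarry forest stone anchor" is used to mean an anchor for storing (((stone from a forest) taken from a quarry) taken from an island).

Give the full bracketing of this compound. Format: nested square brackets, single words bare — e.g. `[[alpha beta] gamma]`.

[[island [quarry [forest stone]]] anchor]

At the top level: head "anchor"; modifier "island quarry forest stone".
Within "island quarry forest stone", the head is "stone" (specifically "quarry forest stone") and the modifier is "island".
Within "quarry forest stone", the head is "stone" (specifically "forest stone") and the modifier is "quarry".
Within "forest stone", the head is "stone" and the modifier is "forest".
Putting it together: [[island [quarry [forest stone]]] anchor].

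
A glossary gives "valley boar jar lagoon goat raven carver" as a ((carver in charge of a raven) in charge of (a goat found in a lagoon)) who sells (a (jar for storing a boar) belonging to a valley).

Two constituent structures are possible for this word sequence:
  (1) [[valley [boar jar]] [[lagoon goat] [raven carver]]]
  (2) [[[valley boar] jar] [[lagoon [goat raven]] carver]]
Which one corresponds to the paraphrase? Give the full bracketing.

The paraphrase's head is the "carver" part ("lagoon goat raven carver"); its modifier is "valley boar jar".
That top-level split, carried through the inner groups, gives [[valley [boar jar]] [[lagoon goat] [raven carver]]].

[[valley [boar jar]] [[lagoon goat] [raven carver]]]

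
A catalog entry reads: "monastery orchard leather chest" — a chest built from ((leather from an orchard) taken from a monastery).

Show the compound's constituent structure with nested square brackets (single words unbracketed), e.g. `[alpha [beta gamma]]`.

[[monastery [orchard leather]] chest]

Whole compound: head "chest", modifier "monastery orchard leather".
"monastery orchard leather" → head "leather" (specifically "orchard leather"), modifier "monastery".
"orchard leather" → head "leather", modifier "orchard".
So the structure is [[monastery [orchard leather]] chest].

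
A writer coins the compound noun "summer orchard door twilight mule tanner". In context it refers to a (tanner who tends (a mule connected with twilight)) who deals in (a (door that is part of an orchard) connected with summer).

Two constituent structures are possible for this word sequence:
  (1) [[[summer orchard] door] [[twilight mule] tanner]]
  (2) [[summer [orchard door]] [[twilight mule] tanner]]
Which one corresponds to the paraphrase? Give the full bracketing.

The paraphrase's head is the "tanner" part ("twilight mule tanner"); its modifier is "summer orchard door".
That top-level split, carried through the inner groups, gives [[summer [orchard door]] [[twilight mule] tanner]].

[[summer [orchard door]] [[twilight mule] tanner]]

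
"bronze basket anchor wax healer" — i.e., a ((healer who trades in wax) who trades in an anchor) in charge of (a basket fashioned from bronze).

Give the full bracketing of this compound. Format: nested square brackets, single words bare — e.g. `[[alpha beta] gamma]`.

The outermost head in the paraphrase is "healer" (specifically "anchor wax healer"), modified by "bronze basket".
"bronze basket" → head "basket", modifier "bronze".
"anchor wax healer" → head "healer" (specifically "wax healer"), modifier "anchor".
"wax healer" → head "healer", modifier "wax".
Putting it together: [[bronze basket] [anchor [wax healer]]].

[[bronze basket] [anchor [wax healer]]]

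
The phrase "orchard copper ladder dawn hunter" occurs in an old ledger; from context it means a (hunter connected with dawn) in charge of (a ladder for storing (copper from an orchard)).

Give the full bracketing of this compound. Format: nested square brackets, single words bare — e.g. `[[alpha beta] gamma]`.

[[[orchard copper] ladder] [dawn hunter]]

Whole compound: head "hunter" (specifically "dawn hunter"), modifier "orchard copper ladder".
Inside "orchard copper ladder": head "ladder", modifier "orchard copper".
Inside "orchard copper": head "copper", modifier "orchard".
Inside "dawn hunter": head "hunter", modifier "dawn".
Assembled: [[[orchard copper] ladder] [dawn hunter]].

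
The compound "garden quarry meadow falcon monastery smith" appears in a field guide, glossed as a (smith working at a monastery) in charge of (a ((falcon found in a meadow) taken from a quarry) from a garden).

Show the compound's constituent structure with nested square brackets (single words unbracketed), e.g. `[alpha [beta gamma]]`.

[[garden [quarry [meadow falcon]]] [monastery smith]]

Whole compound: head "smith" (specifically "monastery smith"), modifier "garden quarry meadow falcon".
Inside "garden quarry meadow falcon": head "falcon" (specifically "quarry meadow falcon"), modifier "garden".
Inside "quarry meadow falcon": head "falcon" (specifically "meadow falcon"), modifier "quarry".
Inside "meadow falcon": head "falcon", modifier "meadow".
Inside "monastery smith": head "smith", modifier "monastery".
Assembled: [[garden [quarry [meadow falcon]]] [monastery smith]].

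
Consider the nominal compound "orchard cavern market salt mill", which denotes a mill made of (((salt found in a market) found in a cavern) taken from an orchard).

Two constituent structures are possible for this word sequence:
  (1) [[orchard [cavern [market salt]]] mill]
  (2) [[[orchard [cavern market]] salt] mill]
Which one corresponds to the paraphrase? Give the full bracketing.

The paraphrase's head is the "mill" part ("mill"); its modifier is "orchard cavern market salt".
That top-level split, carried through the inner groups, gives [[orchard [cavern [market salt]]] mill].

[[orchard [cavern [market salt]]] mill]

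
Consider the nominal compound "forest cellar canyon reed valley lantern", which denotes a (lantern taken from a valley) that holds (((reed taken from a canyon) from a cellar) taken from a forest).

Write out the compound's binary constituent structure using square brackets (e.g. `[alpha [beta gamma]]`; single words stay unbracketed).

[[forest [cellar [canyon reed]]] [valley lantern]]

The outermost head in the paraphrase is "lantern" (specifically "valley lantern"), modified by "forest cellar canyon reed".
Within "forest cellar canyon reed", the head is "reed" (specifically "cellar canyon reed") and the modifier is "forest".
Within "cellar canyon reed", the head is "reed" (specifically "canyon reed") and the modifier is "cellar".
Within "canyon reed", the head is "reed" and the modifier is "canyon".
Within "valley lantern", the head is "lantern" and the modifier is "valley".
Assembled: [[forest [cellar [canyon reed]]] [valley lantern]].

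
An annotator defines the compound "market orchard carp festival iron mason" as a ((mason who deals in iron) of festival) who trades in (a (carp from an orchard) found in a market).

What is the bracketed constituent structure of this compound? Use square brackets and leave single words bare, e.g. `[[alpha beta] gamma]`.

[[market [orchard carp]] [festival [iron mason]]]

The outermost head in the paraphrase is "mason" (specifically "festival iron mason"), modified by "market orchard carp".
Within "market orchard carp", the head is "carp" (specifically "orchard carp") and the modifier is "market".
Within "orchard carp", the head is "carp" and the modifier is "orchard".
Within "festival iron mason", the head is "mason" (specifically "iron mason") and the modifier is "festival".
Within "iron mason", the head is "mason" and the modifier is "iron".
Putting it together: [[market [orchard carp]] [festival [iron mason]]].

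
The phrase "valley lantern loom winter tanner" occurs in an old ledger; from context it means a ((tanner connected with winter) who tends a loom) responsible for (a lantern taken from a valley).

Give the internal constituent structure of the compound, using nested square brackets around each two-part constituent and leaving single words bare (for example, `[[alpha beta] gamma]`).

[[valley lantern] [loom [winter tanner]]]

At the top level: head "tanner" (specifically "loom winter tanner"); modifier "valley lantern".
Within "valley lantern", the head is "lantern" and the modifier is "valley".
Within "loom winter tanner", the head is "tanner" (specifically "winter tanner") and the modifier is "loom".
Within "winter tanner", the head is "tanner" and the modifier is "winter".
Putting it together: [[valley lantern] [loom [winter tanner]]].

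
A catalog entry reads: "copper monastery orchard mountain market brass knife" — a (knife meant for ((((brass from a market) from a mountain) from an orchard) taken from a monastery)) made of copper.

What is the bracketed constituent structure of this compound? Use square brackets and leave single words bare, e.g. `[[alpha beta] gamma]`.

Overall it is a kind of knife (specifically "monastery orchard mountain market brass knife"); the modifier is "copper".
"monastery orchard mountain market brass knife" → head "knife", modifier "monastery orchard mountain market brass".
"monastery orchard mountain market brass" → head "brass" (specifically "orchard mountain market brass"), modifier "monastery".
"orchard mountain market brass" → head "brass" (specifically "mountain market brass"), modifier "orchard".
"mountain market brass" → head "brass" (specifically "market brass"), modifier "mountain".
"market brass" → head "brass", modifier "market".
Assembled: [copper [[monastery [orchard [mountain [market brass]]]] knife]].

[copper [[monastery [orchard [mountain [market brass]]]] knife]]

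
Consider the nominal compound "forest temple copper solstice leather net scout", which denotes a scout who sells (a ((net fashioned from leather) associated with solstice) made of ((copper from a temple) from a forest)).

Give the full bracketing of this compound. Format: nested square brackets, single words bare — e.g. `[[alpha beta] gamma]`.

The outermost head in the paraphrase is "scout", modified by "forest temple copper solstice leather net".
"forest temple copper solstice leather net" → head "net" (specifically "solstice leather net"), modifier "forest temple copper".
"forest temple copper" → head "copper" (specifically "temple copper"), modifier "forest".
"temple copper" → head "copper", modifier "temple".
"solstice leather net" → head "net" (specifically "leather net"), modifier "solstice".
"leather net" → head "net", modifier "leather".
Putting it together: [[[forest [temple copper]] [solstice [leather net]]] scout].

[[[forest [temple copper]] [solstice [leather net]]] scout]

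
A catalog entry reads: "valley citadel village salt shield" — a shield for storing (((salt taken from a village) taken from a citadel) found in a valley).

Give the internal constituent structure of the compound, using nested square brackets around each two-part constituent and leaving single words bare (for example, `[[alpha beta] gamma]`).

[[valley [citadel [village salt]]] shield]

At the top level: head "shield"; modifier "valley citadel village salt".
"valley citadel village salt" → head "salt" (specifically "citadel village salt"), modifier "valley".
"citadel village salt" → head "salt" (specifically "village salt"), modifier "citadel".
"village salt" → head "salt", modifier "village".
Assembled: [[valley [citadel [village salt]]] shield].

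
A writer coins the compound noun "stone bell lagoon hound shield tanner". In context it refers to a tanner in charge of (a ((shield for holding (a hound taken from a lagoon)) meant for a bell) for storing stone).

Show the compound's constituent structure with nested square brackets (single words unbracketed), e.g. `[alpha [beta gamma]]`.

[[stone [bell [[lagoon hound] shield]]] tanner]

At the top level: head "tanner"; modifier "stone bell lagoon hound shield".
"stone bell lagoon hound shield" → head "shield" (specifically "bell lagoon hound shield"), modifier "stone".
"bell lagoon hound shield" → head "shield" (specifically "lagoon hound shield"), modifier "bell".
"lagoon hound shield" → head "shield", modifier "lagoon hound".
"lagoon hound" → head "hound", modifier "lagoon".
Putting it together: [[stone [bell [[lagoon hound] shield]]] tanner].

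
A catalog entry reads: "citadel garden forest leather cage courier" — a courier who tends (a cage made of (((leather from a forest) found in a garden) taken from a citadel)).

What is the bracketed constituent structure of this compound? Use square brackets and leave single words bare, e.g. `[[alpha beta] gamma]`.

The outermost head in the paraphrase is "courier", modified by "citadel garden forest leather cage".
Within "citadel garden forest leather cage", the head is "cage" and the modifier is "citadel garden forest leather".
Within "citadel garden forest leather", the head is "leather" (specifically "garden forest leather") and the modifier is "citadel".
Within "garden forest leather", the head is "leather" (specifically "forest leather") and the modifier is "garden".
Within "forest leather", the head is "leather" and the modifier is "forest".
Putting it together: [[[citadel [garden [forest leather]]] cage] courier].

[[[citadel [garden [forest leather]]] cage] courier]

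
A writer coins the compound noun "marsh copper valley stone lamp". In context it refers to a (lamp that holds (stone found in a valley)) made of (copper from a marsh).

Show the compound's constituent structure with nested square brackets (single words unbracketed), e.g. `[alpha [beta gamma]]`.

[[marsh copper] [[valley stone] lamp]]

Overall it is a kind of lamp (specifically "valley stone lamp"); the modifier is "marsh copper".
Inside "marsh copper": head "copper", modifier "marsh".
Inside "valley stone lamp": head "lamp", modifier "valley stone".
Inside "valley stone": head "stone", modifier "valley".
Putting it together: [[marsh copper] [[valley stone] lamp]].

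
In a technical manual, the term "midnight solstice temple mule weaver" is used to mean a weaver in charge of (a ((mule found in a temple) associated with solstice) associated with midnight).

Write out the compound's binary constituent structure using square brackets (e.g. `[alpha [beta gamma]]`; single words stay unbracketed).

[[midnight [solstice [temple mule]]] weaver]

Whole compound: head "weaver", modifier "midnight solstice temple mule".
Within "midnight solstice temple mule", the head is "mule" (specifically "solstice temple mule") and the modifier is "midnight".
Within "solstice temple mule", the head is "mule" (specifically "temple mule") and the modifier is "solstice".
Within "temple mule", the head is "mule" and the modifier is "temple".
So the structure is [[midnight [solstice [temple mule]]] weaver].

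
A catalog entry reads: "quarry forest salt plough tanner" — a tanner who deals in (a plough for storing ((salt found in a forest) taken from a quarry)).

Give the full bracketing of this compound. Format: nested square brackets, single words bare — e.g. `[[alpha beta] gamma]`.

At the top level: head "tanner"; modifier "quarry forest salt plough".
Inside "quarry forest salt plough": head "plough", modifier "quarry forest salt".
Inside "quarry forest salt": head "salt" (specifically "forest salt"), modifier "quarry".
Inside "forest salt": head "salt", modifier "forest".
Putting it together: [[[quarry [forest salt]] plough] tanner].

[[[quarry [forest salt]] plough] tanner]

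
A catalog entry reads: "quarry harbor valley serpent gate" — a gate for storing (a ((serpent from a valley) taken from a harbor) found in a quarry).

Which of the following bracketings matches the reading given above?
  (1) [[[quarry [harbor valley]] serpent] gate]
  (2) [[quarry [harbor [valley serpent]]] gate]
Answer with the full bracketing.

The paraphrase's head is the "gate" part ("gate"); its modifier is "quarry harbor valley serpent".
That top-level split, carried through the inner groups, gives [[quarry [harbor [valley serpent]]] gate].

[[quarry [harbor [valley serpent]]] gate]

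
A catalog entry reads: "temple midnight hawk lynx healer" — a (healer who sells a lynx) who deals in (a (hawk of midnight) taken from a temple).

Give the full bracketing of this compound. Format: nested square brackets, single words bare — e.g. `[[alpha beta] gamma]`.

[[temple [midnight hawk]] [lynx healer]]

Overall it is a kind of healer (specifically "lynx healer"); the modifier is "temple midnight hawk".
Within "temple midnight hawk", the head is "hawk" (specifically "midnight hawk") and the modifier is "temple".
Within "midnight hawk", the head is "hawk" and the modifier is "midnight".
Within "lynx healer", the head is "healer" and the modifier is "lynx".
So the structure is [[temple [midnight hawk]] [lynx healer]].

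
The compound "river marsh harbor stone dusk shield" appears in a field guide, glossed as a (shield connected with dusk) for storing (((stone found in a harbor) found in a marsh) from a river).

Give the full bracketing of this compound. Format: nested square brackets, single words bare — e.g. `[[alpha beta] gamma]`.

[[river [marsh [harbor stone]]] [dusk shield]]

Overall it is a kind of shield (specifically "dusk shield"); the modifier is "river marsh harbor stone".
"river marsh harbor stone" → head "stone" (specifically "marsh harbor stone"), modifier "river".
"marsh harbor stone" → head "stone" (specifically "harbor stone"), modifier "marsh".
"harbor stone" → head "stone", modifier "harbor".
"dusk shield" → head "shield", modifier "dusk".
Putting it together: [[river [marsh [harbor stone]]] [dusk shield]].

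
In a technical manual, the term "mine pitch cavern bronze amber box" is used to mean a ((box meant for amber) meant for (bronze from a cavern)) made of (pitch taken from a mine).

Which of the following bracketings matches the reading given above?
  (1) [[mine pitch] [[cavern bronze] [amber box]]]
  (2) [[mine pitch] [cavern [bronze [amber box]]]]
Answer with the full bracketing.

The paraphrase's head is the "box" part ("cavern bronze amber box"); its modifier is "mine pitch".
That top-level split, carried through the inner groups, gives [[mine pitch] [[cavern bronze] [amber box]]].

[[mine pitch] [[cavern bronze] [amber box]]]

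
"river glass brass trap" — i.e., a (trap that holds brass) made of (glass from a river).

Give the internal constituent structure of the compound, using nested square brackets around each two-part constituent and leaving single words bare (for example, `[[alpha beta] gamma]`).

Overall it is a kind of trap (specifically "brass trap"); the modifier is "river glass".
Inside "river glass": head "glass", modifier "river".
Inside "brass trap": head "trap", modifier "brass".
Putting it together: [[river glass] [brass trap]].

[[river glass] [brass trap]]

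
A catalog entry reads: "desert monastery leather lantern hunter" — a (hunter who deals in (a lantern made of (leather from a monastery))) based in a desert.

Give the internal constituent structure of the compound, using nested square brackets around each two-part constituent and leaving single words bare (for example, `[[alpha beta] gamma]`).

The outermost head in the paraphrase is "hunter" (specifically "monastery leather lantern hunter"), modified by "desert".
Inside "monastery leather lantern hunter": head "hunter", modifier "monastery leather lantern".
Inside "monastery leather lantern": head "lantern", modifier "monastery leather".
Inside "monastery leather": head "leather", modifier "monastery".
Putting it together: [desert [[[monastery leather] lantern] hunter]].

[desert [[[monastery leather] lantern] hunter]]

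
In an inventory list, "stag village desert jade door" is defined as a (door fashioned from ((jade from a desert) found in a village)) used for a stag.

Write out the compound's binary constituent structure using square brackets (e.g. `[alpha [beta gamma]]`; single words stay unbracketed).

[stag [[village [desert jade]] door]]

Overall it is a kind of door (specifically "village desert jade door"); the modifier is "stag".
Inside "village desert jade door": head "door", modifier "village desert jade".
Inside "village desert jade": head "jade" (specifically "desert jade"), modifier "village".
Inside "desert jade": head "jade", modifier "desert".
Assembled: [stag [[village [desert jade]] door]].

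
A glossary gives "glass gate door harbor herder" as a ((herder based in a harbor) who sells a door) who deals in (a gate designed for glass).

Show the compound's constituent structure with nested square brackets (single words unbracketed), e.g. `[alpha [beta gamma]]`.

Overall it is a kind of herder (specifically "door harbor herder"); the modifier is "glass gate".
Within "glass gate", the head is "gate" and the modifier is "glass".
Within "door harbor herder", the head is "herder" (specifically "harbor herder") and the modifier is "door".
Within "harbor herder", the head is "herder" and the modifier is "harbor".
Putting it together: [[glass gate] [door [harbor herder]]].

[[glass gate] [door [harbor herder]]]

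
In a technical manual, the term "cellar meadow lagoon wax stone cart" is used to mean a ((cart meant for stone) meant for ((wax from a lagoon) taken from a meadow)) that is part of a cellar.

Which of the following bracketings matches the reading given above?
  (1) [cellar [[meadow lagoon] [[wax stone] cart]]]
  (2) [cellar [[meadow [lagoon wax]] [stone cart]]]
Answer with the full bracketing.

[cellar [[meadow [lagoon wax]] [stone cart]]]

The paraphrase's head is the "cart" part ("meadow lagoon wax stone cart"); its modifier is "cellar".
That top-level split, carried through the inner groups, gives [cellar [[meadow [lagoon wax]] [stone cart]]].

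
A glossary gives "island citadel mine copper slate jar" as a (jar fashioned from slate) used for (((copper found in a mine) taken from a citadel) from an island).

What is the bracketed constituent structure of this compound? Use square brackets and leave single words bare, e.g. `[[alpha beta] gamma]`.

[[island [citadel [mine copper]]] [slate jar]]

Overall it is a kind of jar (specifically "slate jar"); the modifier is "island citadel mine copper".
Inside "island citadel mine copper": head "copper" (specifically "citadel mine copper"), modifier "island".
Inside "citadel mine copper": head "copper" (specifically "mine copper"), modifier "citadel".
Inside "mine copper": head "copper", modifier "mine".
Inside "slate jar": head "jar", modifier "slate".
Putting it together: [[island [citadel [mine copper]]] [slate jar]].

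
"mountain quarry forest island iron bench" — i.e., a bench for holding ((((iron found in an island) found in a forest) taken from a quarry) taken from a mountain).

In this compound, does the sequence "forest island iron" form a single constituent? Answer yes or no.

yes

The paraphrase groups the words so that "forest island iron" is one unit: it corresponds to a single parenthesized sub-phrase.
The full structure is [[mountain [quarry [forest [island iron]]]] bench], in which [forest island iron] is a constituent.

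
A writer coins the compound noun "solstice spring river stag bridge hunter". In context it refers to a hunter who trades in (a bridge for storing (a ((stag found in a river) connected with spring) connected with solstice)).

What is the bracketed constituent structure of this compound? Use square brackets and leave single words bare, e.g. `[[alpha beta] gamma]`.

The outermost head in the paraphrase is "hunter", modified by "solstice spring river stag bridge".
"solstice spring river stag bridge" → head "bridge", modifier "solstice spring river stag".
"solstice spring river stag" → head "stag" (specifically "spring river stag"), modifier "solstice".
"spring river stag" → head "stag" (specifically "river stag"), modifier "spring".
"river stag" → head "stag", modifier "river".
So the structure is [[[solstice [spring [river stag]]] bridge] hunter].

[[[solstice [spring [river stag]]] bridge] hunter]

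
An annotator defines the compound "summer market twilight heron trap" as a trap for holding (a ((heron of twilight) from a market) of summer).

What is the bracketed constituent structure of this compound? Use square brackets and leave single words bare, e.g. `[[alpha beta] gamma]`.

At the top level: head "trap"; modifier "summer market twilight heron".
Inside "summer market twilight heron": head "heron" (specifically "market twilight heron"), modifier "summer".
Inside "market twilight heron": head "heron" (specifically "twilight heron"), modifier "market".
Inside "twilight heron": head "heron", modifier "twilight".
So the structure is [[summer [market [twilight heron]]] trap].

[[summer [market [twilight heron]]] trap]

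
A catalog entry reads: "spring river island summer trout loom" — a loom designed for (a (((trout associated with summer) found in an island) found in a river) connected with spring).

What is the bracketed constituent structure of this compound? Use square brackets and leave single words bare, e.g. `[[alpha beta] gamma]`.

[[spring [river [island [summer trout]]]] loom]

The outermost head in the paraphrase is "loom", modified by "spring river island summer trout".
Inside "spring river island summer trout": head "trout" (specifically "river island summer trout"), modifier "spring".
Inside "river island summer trout": head "trout" (specifically "island summer trout"), modifier "river".
Inside "island summer trout": head "trout" (specifically "summer trout"), modifier "island".
Inside "summer trout": head "trout", modifier "summer".
So the structure is [[spring [river [island [summer trout]]]] loom].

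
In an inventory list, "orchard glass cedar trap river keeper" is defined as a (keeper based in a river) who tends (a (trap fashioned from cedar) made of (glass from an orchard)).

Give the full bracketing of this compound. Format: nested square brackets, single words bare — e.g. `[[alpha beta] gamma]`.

Whole compound: head "keeper" (specifically "river keeper"), modifier "orchard glass cedar trap".
"orchard glass cedar trap" → head "trap" (specifically "cedar trap"), modifier "orchard glass".
"orchard glass" → head "glass", modifier "orchard".
"cedar trap" → head "trap", modifier "cedar".
"river keeper" → head "keeper", modifier "river".
So the structure is [[[orchard glass] [cedar trap]] [river keeper]].

[[[orchard glass] [cedar trap]] [river keeper]]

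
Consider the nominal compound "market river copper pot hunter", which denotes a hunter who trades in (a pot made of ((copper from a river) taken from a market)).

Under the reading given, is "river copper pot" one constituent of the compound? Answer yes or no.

no

The top-level split is [market river copper pot] [hunter]; the full structure is [[[market [river copper]] pot] hunter].
"river copper pot" straddles a constituent boundary, so it is not a single unit.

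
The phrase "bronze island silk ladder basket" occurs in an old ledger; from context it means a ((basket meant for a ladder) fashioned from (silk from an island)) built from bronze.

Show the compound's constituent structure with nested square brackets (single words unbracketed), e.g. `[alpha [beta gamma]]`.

[bronze [[island silk] [ladder basket]]]

Overall it is a kind of basket (specifically "island silk ladder basket"); the modifier is "bronze".
Within "island silk ladder basket", the head is "basket" (specifically "ladder basket") and the modifier is "island silk".
Within "island silk", the head is "silk" and the modifier is "island".
Within "ladder basket", the head is "basket" and the modifier is "ladder".
Assembled: [bronze [[island silk] [ladder basket]]].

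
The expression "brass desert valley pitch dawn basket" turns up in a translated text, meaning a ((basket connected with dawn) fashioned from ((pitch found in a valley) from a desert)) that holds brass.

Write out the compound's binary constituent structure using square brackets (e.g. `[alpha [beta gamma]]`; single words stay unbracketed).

[brass [[desert [valley pitch]] [dawn basket]]]

The outermost head in the paraphrase is "basket" (specifically "desert valley pitch dawn basket"), modified by "brass".
"desert valley pitch dawn basket" → head "basket" (specifically "dawn basket"), modifier "desert valley pitch".
"desert valley pitch" → head "pitch" (specifically "valley pitch"), modifier "desert".
"valley pitch" → head "pitch", modifier "valley".
"dawn basket" → head "basket", modifier "dawn".
So the structure is [brass [[desert [valley pitch]] [dawn basket]]].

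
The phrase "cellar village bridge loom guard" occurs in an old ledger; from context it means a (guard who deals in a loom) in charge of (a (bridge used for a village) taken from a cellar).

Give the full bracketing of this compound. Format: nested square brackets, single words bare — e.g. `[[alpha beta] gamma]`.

Overall it is a kind of guard (specifically "loom guard"); the modifier is "cellar village bridge".
Within "cellar village bridge", the head is "bridge" (specifically "village bridge") and the modifier is "cellar".
Within "village bridge", the head is "bridge" and the modifier is "village".
Within "loom guard", the head is "guard" and the modifier is "loom".
Assembled: [[cellar [village bridge]] [loom guard]].

[[cellar [village bridge]] [loom guard]]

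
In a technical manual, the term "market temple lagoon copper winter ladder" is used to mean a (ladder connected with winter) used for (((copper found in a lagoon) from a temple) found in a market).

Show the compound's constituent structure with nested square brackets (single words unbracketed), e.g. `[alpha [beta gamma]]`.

[[market [temple [lagoon copper]]] [winter ladder]]

Whole compound: head "ladder" (specifically "winter ladder"), modifier "market temple lagoon copper".
Inside "market temple lagoon copper": head "copper" (specifically "temple lagoon copper"), modifier "market".
Inside "temple lagoon copper": head "copper" (specifically "lagoon copper"), modifier "temple".
Inside "lagoon copper": head "copper", modifier "lagoon".
Inside "winter ladder": head "ladder", modifier "winter".
Assembled: [[market [temple [lagoon copper]]] [winter ladder]].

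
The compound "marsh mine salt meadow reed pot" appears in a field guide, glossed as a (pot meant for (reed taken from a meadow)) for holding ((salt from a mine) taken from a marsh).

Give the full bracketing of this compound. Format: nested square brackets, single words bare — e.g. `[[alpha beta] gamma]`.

At the top level: head "pot" (specifically "meadow reed pot"); modifier "marsh mine salt".
Inside "marsh mine salt": head "salt" (specifically "mine salt"), modifier "marsh".
Inside "mine salt": head "salt", modifier "mine".
Inside "meadow reed pot": head "pot", modifier "meadow reed".
Inside "meadow reed": head "reed", modifier "meadow".
Putting it together: [[marsh [mine salt]] [[meadow reed] pot]].

[[marsh [mine salt]] [[meadow reed] pot]]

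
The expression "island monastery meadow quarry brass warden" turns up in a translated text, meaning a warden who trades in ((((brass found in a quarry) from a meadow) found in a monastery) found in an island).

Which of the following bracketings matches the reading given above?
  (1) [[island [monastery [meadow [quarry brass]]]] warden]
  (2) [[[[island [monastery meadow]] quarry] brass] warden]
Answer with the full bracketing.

[[island [monastery [meadow [quarry brass]]]] warden]

The paraphrase's head is the "warden" part ("warden"); its modifier is "island monastery meadow quarry brass".
That top-level split, carried through the inner groups, gives [[island [monastery [meadow [quarry brass]]]] warden].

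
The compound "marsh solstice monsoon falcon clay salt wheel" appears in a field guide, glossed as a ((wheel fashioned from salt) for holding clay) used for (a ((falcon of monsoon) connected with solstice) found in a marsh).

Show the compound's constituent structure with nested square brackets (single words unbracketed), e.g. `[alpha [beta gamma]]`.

At the top level: head "wheel" (specifically "clay salt wheel"); modifier "marsh solstice monsoon falcon".
Inside "marsh solstice monsoon falcon": head "falcon" (specifically "solstice monsoon falcon"), modifier "marsh".
Inside "solstice monsoon falcon": head "falcon" (specifically "monsoon falcon"), modifier "solstice".
Inside "monsoon falcon": head "falcon", modifier "monsoon".
Inside "clay salt wheel": head "wheel" (specifically "salt wheel"), modifier "clay".
Inside "salt wheel": head "wheel", modifier "salt".
Assembled: [[marsh [solstice [monsoon falcon]]] [clay [salt wheel]]].

[[marsh [solstice [monsoon falcon]]] [clay [salt wheel]]]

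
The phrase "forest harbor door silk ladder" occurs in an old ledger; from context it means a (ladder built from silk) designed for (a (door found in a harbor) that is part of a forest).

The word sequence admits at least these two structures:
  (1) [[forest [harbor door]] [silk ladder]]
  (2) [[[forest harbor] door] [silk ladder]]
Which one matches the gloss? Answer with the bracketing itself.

[[forest [harbor door]] [silk ladder]]

The paraphrase's head is the "ladder" part ("silk ladder"); its modifier is "forest harbor door".
That top-level split, carried through the inner groups, gives [[forest [harbor door]] [silk ladder]].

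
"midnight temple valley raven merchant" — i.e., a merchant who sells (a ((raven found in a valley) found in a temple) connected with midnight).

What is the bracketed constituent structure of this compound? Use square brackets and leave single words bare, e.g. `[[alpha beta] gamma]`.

Overall it is a kind of merchant; the modifier is "midnight temple valley raven".
Within "midnight temple valley raven", the head is "raven" (specifically "temple valley raven") and the modifier is "midnight".
Within "temple valley raven", the head is "raven" (specifically "valley raven") and the modifier is "temple".
Within "valley raven", the head is "raven" and the modifier is "valley".
Assembled: [[midnight [temple [valley raven]]] merchant].

[[midnight [temple [valley raven]]] merchant]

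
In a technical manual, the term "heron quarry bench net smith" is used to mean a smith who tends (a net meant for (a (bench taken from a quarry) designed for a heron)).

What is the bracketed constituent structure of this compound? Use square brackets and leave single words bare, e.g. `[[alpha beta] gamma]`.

At the top level: head "smith"; modifier "heron quarry bench net".
"heron quarry bench net" → head "net", modifier "heron quarry bench".
"heron quarry bench" → head "bench" (specifically "quarry bench"), modifier "heron".
"quarry bench" → head "bench", modifier "quarry".
So the structure is [[[heron [quarry bench]] net] smith].

[[[heron [quarry bench]] net] smith]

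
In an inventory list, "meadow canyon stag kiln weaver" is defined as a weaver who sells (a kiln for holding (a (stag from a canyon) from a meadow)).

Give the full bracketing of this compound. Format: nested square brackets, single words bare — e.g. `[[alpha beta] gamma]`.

At the top level: head "weaver"; modifier "meadow canyon stag kiln".
"meadow canyon stag kiln" → head "kiln", modifier "meadow canyon stag".
"meadow canyon stag" → head "stag" (specifically "canyon stag"), modifier "meadow".
"canyon stag" → head "stag", modifier "canyon".
Assembled: [[[meadow [canyon stag]] kiln] weaver].

[[[meadow [canyon stag]] kiln] weaver]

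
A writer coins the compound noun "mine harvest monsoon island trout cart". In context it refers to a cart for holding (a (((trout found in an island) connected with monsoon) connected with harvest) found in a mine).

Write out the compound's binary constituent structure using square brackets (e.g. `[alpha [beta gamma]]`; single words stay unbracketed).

[[mine [harvest [monsoon [island trout]]]] cart]

At the top level: head "cart"; modifier "mine harvest monsoon island trout".
Within "mine harvest monsoon island trout", the head is "trout" (specifically "harvest monsoon island trout") and the modifier is "mine".
Within "harvest monsoon island trout", the head is "trout" (specifically "monsoon island trout") and the modifier is "harvest".
Within "monsoon island trout", the head is "trout" (specifically "island trout") and the modifier is "monsoon".
Within "island trout", the head is "trout" and the modifier is "island".
Putting it together: [[mine [harvest [monsoon [island trout]]]] cart].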